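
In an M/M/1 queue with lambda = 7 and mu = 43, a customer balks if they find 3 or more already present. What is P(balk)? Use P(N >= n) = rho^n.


P(N >= 3) = rho^3 = (7/43)^3 = 0.0043

0.0043


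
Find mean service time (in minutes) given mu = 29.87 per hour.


Mean service time = 60/mu = 60/29.87 = 2.01 minutes

2.01 minutes


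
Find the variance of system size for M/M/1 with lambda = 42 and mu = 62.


rho = 42/62; Var(N) = rho/(1-rho)^2 = 6.51

6.51


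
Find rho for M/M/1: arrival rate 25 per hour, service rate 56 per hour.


rho = lambda/mu = 25/56 = 0.4464

0.4464


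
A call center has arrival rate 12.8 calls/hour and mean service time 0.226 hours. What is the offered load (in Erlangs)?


Offered load a = lambda * E[S] = 12.8 * 0.226 = 2.89 Erlangs

2.89 Erlangs


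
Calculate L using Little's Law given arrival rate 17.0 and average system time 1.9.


L = lambda * W = 17.0 * 1.9 = 32.3

32.3


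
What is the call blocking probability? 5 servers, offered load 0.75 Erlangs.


B(N,A) = (A^N/N!) / sum(A^k/k!, k=0..N) with N=5, A=0.75 = 0.0009

0.0009


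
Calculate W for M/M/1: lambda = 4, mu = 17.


W = 1/(mu - lambda) = 1/(17 - 4) = 0.0769 hours

0.0769 hours


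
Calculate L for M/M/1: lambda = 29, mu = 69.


rho = 29/69; L = rho/(1-rho) = 0.73

0.73


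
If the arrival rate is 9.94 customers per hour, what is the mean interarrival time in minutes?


Mean interarrival time = 60/lambda = 60/9.94 = 6.04 minutes

6.04 minutes


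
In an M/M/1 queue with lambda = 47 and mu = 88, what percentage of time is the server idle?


Idle fraction = (1 - rho) * 100 = (1 - 47/88) * 100 = 46.6%

46.6%


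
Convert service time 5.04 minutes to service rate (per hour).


mu = 60 / avg_service_time = 60 / 5.04 = 11.9 per hour

11.9 per hour


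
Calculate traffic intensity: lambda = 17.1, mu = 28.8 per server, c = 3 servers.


rho = lambda / (c * mu) = 17.1 / (3 * 28.8) = 0.1979

0.1979


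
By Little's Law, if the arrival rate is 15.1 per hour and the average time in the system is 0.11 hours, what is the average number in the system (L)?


L = lambda * W = 15.1 * 0.11 = 1.66

1.66


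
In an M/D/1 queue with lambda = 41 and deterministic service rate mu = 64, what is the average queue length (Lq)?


M/D/1: Lq = rho^2 / (2*(1-rho)) where rho = 41/64; Lq = 0.57

0.57


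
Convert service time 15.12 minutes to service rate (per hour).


mu = 60 / avg_service_time = 60 / 15.12 = 3.97 per hour

3.97 per hour


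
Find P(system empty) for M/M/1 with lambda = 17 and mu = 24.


P0 = 1 - rho = 1 - 17/24 = 0.2917

0.2917


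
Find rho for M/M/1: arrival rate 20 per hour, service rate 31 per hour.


rho = lambda/mu = 20/31 = 0.6452

0.6452


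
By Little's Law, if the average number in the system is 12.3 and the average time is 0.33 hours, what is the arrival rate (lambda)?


lambda = L / W = 12.3 / 0.33 = 37.27 per hour

37.27 per hour


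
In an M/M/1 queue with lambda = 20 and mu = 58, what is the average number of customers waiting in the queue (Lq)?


rho = 20/58; Lq = rho^2/(1-rho) = 0.18

0.18


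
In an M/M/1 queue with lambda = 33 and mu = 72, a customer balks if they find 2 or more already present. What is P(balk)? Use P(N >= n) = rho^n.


P(N >= 2) = rho^2 = (33/72)^2 = 0.2101

0.2101


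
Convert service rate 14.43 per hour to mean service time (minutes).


Mean service time = 60/mu = 60/14.43 = 4.16 minutes

4.16 minutes


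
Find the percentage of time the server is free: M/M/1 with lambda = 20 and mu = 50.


Idle fraction = (1 - rho) * 100 = (1 - 20/50) * 100 = 60.0%

60.0%


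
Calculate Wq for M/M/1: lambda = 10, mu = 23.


rho = 10/23; Wq = rho/(mu - lambda) = 0.0334 hours

0.0334 hours


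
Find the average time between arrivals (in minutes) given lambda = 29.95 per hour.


Mean interarrival time = 60/lambda = 60/29.95 = 2.0 minutes

2.0 minutes


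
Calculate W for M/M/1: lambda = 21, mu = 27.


W = 1/(mu - lambda) = 1/(27 - 21) = 0.1667 hours

0.1667 hours


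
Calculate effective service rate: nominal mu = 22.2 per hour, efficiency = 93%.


Effective rate = mu * efficiency = 22.2 * 0.93 = 20.65 per hour

20.65 per hour


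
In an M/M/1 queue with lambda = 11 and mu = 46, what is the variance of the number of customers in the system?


rho = 11/46; Var(N) = rho/(1-rho)^2 = 0.41

0.41


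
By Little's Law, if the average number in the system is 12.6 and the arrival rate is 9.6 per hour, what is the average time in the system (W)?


W = L / lambda = 12.6 / 9.6 = 1.3125 hours

1.3125 hours


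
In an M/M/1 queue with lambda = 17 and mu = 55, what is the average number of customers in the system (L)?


rho = 17/55; L = rho/(1-rho) = 0.45

0.45


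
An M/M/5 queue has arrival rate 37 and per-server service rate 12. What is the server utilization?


rho = lambda/(c*mu) = 37/(5*12) = 0.6167

0.6167


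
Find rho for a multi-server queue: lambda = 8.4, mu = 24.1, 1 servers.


rho = lambda / (c * mu) = 8.4 / (1 * 24.1) = 0.3485

0.3485


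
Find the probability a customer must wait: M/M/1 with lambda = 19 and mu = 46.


P(wait) = rho = lambda/mu = 19/46 = 0.413

0.413


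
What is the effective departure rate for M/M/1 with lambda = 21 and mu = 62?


For a stable queue (lambda < mu), throughput = lambda = 21 per hour

21 per hour


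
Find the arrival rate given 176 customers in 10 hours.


lambda = total arrivals / time = 176 / 10 = 17.6 per hour

17.6 per hour


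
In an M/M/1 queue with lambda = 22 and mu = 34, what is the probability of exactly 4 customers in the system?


rho = 22/34; P(n) = (1-rho)*rho^n = (1-22/34)*(22/34)^4 = 0.0619

0.0619


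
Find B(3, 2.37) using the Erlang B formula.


B(N,A) = (A^N/N!) / sum(A^k/k!, k=0..N) with N=3, A=2.37 = 0.2642

0.2642


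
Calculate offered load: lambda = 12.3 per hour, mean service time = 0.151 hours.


Offered load a = lambda * E[S] = 12.3 * 0.151 = 1.86 Erlangs

1.86 Erlangs


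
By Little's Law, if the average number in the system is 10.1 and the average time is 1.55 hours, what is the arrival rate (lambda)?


lambda = L / W = 10.1 / 1.55 = 6.52 per hour

6.52 per hour


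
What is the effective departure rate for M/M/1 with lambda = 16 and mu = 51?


For a stable queue (lambda < mu), throughput = lambda = 16 per hour

16 per hour


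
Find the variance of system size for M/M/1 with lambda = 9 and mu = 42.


rho = 9/42; Var(N) = rho/(1-rho)^2 = 0.35

0.35


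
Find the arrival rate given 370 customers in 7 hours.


lambda = total arrivals / time = 370 / 7 = 52.86 per hour

52.86 per hour


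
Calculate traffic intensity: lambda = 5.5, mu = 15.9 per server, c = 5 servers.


rho = lambda / (c * mu) = 5.5 / (5 * 15.9) = 0.0692

0.0692


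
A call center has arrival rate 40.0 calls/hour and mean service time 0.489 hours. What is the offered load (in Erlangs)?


Offered load a = lambda * E[S] = 40.0 * 0.489 = 19.56 Erlangs

19.56 Erlangs


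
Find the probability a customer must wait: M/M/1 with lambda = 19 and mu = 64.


P(wait) = rho = lambda/mu = 19/64 = 0.2969

0.2969


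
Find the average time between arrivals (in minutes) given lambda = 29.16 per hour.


Mean interarrival time = 60/lambda = 60/29.16 = 2.06 minutes

2.06 minutes


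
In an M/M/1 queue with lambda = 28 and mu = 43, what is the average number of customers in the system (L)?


rho = 28/43; L = rho/(1-rho) = 1.87

1.87


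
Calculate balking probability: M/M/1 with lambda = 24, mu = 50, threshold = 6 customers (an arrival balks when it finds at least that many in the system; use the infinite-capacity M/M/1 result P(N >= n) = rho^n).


P(N >= 6) = rho^6 = (24/50)^6 = 0.0122

0.0122


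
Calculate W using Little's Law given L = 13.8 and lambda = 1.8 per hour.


W = L / lambda = 13.8 / 1.8 = 7.6667 hours

7.6667 hours


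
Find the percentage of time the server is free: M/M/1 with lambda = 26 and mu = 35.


Idle fraction = (1 - rho) * 100 = (1 - 26/35) * 100 = 25.7%

25.7%


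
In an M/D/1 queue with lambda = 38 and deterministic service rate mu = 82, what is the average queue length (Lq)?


M/D/1: Lq = rho^2 / (2*(1-rho)) where rho = 38/82; Lq = 0.2

0.2


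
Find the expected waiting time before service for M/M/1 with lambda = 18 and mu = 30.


rho = 18/30; Wq = rho/(mu - lambda) = 0.05 hours

0.05 hours


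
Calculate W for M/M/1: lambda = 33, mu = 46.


W = 1/(mu - lambda) = 1/(46 - 33) = 0.0769 hours

0.0769 hours


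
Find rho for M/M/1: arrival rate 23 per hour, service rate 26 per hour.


rho = lambda/mu = 23/26 = 0.8846

0.8846


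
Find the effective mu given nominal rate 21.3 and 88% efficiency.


Effective rate = mu * efficiency = 21.3 * 0.88 = 18.74 per hour

18.74 per hour


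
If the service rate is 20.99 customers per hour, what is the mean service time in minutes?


Mean service time = 60/mu = 60/20.99 = 2.86 minutes

2.86 minutes


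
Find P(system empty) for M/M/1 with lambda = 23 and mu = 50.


P0 = 1 - rho = 1 - 23/50 = 0.54

0.54


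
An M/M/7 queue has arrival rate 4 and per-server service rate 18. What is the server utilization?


rho = lambda/(c*mu) = 4/(7*18) = 0.0317

0.0317


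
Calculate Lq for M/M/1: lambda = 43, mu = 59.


rho = 43/59; Lq = rho^2/(1-rho) = 1.96

1.96


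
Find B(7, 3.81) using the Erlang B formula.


B(N,A) = (A^N/N!) / sum(A^k/k!, k=0..N) with N=7, A=3.81 = 0.0534

0.0534


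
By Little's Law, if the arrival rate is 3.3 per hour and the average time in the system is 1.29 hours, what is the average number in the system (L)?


L = lambda * W = 3.3 * 1.29 = 4.26

4.26


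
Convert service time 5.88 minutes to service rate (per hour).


mu = 60 / avg_service_time = 60 / 5.88 = 10.2 per hour

10.2 per hour


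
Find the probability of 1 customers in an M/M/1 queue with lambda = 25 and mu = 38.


rho = 25/38; P(n) = (1-rho)*rho^n = (1-25/38)*(25/38)^1 = 0.2251

0.2251


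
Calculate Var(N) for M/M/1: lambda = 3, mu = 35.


rho = 3/35; Var(N) = rho/(1-rho)^2 = 0.1

0.1


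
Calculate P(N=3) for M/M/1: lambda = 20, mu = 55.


rho = 20/55; P(n) = (1-rho)*rho^n = (1-20/55)*(20/55)^3 = 0.0306

0.0306


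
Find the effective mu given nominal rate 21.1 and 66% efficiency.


Effective rate = mu * efficiency = 21.1 * 0.66 = 13.93 per hour

13.93 per hour


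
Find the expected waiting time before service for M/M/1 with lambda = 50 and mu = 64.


rho = 50/64; Wq = rho/(mu - lambda) = 0.0558 hours

0.0558 hours


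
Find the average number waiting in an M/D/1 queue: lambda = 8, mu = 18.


M/D/1: Lq = rho^2 / (2*(1-rho)) where rho = 8/18; Lq = 0.18

0.18


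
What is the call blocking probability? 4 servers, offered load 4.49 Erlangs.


B(N,A) = (A^N/N!) / sum(A^k/k!, k=0..N) with N=4, A=4.49 = 0.3558

0.3558


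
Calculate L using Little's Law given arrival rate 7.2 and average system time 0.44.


L = lambda * W = 7.2 * 0.44 = 3.17

3.17


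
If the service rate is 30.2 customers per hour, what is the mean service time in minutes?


Mean service time = 60/mu = 60/30.2 = 1.99 minutes

1.99 minutes


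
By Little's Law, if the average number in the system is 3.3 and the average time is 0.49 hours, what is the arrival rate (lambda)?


lambda = L / W = 3.3 / 0.49 = 6.73 per hour

6.73 per hour


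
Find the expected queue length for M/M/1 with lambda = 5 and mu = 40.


rho = 5/40; Lq = rho^2/(1-rho) = 0.02

0.02


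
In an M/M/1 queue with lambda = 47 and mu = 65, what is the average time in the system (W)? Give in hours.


W = 1/(mu - lambda) = 1/(65 - 47) = 0.0556 hours

0.0556 hours


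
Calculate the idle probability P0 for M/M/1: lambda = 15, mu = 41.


P0 = 1 - rho = 1 - 15/41 = 0.6341

0.6341


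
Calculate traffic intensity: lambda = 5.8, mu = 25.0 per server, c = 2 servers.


rho = lambda / (c * mu) = 5.8 / (2 * 25.0) = 0.116

0.116


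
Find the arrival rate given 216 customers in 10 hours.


lambda = total arrivals / time = 216 / 10 = 21.6 per hour

21.6 per hour


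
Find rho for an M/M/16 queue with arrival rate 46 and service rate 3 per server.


rho = lambda/(c*mu) = 46/(16*3) = 0.9583

0.9583


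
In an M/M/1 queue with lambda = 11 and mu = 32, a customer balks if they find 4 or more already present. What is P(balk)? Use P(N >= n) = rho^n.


P(N >= 4) = rho^4 = (11/32)^4 = 0.014

0.014


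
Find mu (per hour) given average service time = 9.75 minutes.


mu = 60 / avg_service_time = 60 / 9.75 = 6.15 per hour

6.15 per hour


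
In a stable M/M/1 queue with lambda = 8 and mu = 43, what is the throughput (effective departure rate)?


For a stable queue (lambda < mu), throughput = lambda = 8 per hour

8 per hour


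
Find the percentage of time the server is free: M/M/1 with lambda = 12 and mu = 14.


Idle fraction = (1 - rho) * 100 = (1 - 12/14) * 100 = 14.3%

14.3%


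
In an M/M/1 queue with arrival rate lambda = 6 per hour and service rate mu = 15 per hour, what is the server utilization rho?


rho = lambda/mu = 6/15 = 0.4

0.4


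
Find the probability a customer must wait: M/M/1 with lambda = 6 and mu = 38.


P(wait) = rho = lambda/mu = 6/38 = 0.1579

0.1579


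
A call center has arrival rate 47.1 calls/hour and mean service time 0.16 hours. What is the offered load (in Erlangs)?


Offered load a = lambda * E[S] = 47.1 * 0.16 = 7.54 Erlangs

7.54 Erlangs


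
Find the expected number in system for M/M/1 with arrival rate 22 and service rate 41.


rho = 22/41; L = rho/(1-rho) = 1.16

1.16


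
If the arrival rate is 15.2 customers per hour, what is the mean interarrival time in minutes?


Mean interarrival time = 60/lambda = 60/15.2 = 3.95 minutes

3.95 minutes


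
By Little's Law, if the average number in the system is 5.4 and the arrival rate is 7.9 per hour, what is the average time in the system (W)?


W = L / lambda = 5.4 / 7.9 = 0.6835 hours

0.6835 hours


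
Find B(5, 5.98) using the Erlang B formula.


B(N,A) = (A^N/N!) / sum(A^k/k!, k=0..N) with N=5, A=5.98 = 0.359

0.359


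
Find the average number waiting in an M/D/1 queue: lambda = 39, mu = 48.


M/D/1: Lq = rho^2 / (2*(1-rho)) where rho = 39/48; Lq = 1.76

1.76


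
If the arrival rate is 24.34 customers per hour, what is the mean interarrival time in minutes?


Mean interarrival time = 60/lambda = 60/24.34 = 2.47 minutes

2.47 minutes


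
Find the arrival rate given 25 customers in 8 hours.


lambda = total arrivals / time = 25 / 8 = 3.13 per hour

3.13 per hour


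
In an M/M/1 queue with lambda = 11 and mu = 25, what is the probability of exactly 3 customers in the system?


rho = 11/25; P(n) = (1-rho)*rho^n = (1-11/25)*(11/25)^3 = 0.0477

0.0477


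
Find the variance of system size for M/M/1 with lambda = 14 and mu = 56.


rho = 14/56; Var(N) = rho/(1-rho)^2 = 0.44

0.44


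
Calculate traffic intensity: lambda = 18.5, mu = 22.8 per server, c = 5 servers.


rho = lambda / (c * mu) = 18.5 / (5 * 22.8) = 0.1623

0.1623


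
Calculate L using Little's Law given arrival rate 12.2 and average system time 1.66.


L = lambda * W = 12.2 * 1.66 = 20.25

20.25


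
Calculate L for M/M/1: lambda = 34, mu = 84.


rho = 34/84; L = rho/(1-rho) = 0.68

0.68


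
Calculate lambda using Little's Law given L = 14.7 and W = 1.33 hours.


lambda = L / W = 14.7 / 1.33 = 11.05 per hour

11.05 per hour


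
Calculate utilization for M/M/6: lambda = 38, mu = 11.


rho = lambda/(c*mu) = 38/(6*11) = 0.5758

0.5758


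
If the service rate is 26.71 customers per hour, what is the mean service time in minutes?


Mean service time = 60/mu = 60/26.71 = 2.25 minutes

2.25 minutes


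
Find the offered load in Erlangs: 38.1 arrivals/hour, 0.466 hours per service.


Offered load a = lambda * E[S] = 38.1 * 0.466 = 17.75 Erlangs

17.75 Erlangs


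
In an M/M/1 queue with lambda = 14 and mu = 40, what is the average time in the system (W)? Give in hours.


W = 1/(mu - lambda) = 1/(40 - 14) = 0.0385 hours

0.0385 hours


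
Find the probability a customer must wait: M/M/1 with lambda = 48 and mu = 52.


P(wait) = rho = lambda/mu = 48/52 = 0.9231

0.9231


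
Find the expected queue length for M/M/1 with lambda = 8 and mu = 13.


rho = 8/13; Lq = rho^2/(1-rho) = 0.98

0.98


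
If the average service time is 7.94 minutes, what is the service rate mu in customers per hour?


mu = 60 / avg_service_time = 60 / 7.94 = 7.56 per hour

7.56 per hour


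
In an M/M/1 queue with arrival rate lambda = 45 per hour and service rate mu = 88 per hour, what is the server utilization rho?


rho = lambda/mu = 45/88 = 0.5114

0.5114


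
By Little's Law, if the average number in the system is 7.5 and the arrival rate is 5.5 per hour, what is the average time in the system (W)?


W = L / lambda = 7.5 / 5.5 = 1.3636 hours

1.3636 hours


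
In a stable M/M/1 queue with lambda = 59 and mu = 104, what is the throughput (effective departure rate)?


For a stable queue (lambda < mu), throughput = lambda = 59 per hour

59 per hour


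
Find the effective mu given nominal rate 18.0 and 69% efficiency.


Effective rate = mu * efficiency = 18.0 * 0.69 = 12.42 per hour

12.42 per hour


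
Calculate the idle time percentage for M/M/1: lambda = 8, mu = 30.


Idle fraction = (1 - rho) * 100 = (1 - 8/30) * 100 = 73.3%

73.3%


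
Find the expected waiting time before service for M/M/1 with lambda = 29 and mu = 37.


rho = 29/37; Wq = rho/(mu - lambda) = 0.098 hours

0.098 hours


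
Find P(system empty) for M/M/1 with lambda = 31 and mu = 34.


P0 = 1 - rho = 1 - 31/34 = 0.0882

0.0882


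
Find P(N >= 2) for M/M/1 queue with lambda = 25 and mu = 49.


P(N >= 2) = rho^2 = (25/49)^2 = 0.2603

0.2603


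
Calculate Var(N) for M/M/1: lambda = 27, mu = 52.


rho = 27/52; Var(N) = rho/(1-rho)^2 = 2.25

2.25


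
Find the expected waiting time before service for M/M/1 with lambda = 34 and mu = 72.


rho = 34/72; Wq = rho/(mu - lambda) = 0.0124 hours

0.0124 hours


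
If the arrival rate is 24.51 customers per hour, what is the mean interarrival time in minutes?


Mean interarrival time = 60/lambda = 60/24.51 = 2.45 minutes

2.45 minutes


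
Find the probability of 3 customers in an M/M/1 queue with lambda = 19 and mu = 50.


rho = 19/50; P(n) = (1-rho)*rho^n = (1-19/50)*(19/50)^3 = 0.034

0.034


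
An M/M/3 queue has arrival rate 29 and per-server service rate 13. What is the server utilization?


rho = lambda/(c*mu) = 29/(3*13) = 0.7436

0.7436


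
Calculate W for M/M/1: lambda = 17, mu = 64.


W = 1/(mu - lambda) = 1/(64 - 17) = 0.0213 hours

0.0213 hours


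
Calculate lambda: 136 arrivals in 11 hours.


lambda = total arrivals / time = 136 / 11 = 12.36 per hour

12.36 per hour


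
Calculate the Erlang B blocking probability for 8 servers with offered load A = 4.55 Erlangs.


B(N,A) = (A^N/N!) / sum(A^k/k!, k=0..N) with N=8, A=4.55 = 0.0503

0.0503


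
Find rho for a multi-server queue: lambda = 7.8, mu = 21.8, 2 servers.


rho = lambda / (c * mu) = 7.8 / (2 * 21.8) = 0.1789

0.1789


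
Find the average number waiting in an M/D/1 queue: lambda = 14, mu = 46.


M/D/1: Lq = rho^2 / (2*(1-rho)) where rho = 14/46; Lq = 0.07

0.07


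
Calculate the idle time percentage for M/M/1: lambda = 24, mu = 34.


Idle fraction = (1 - rho) * 100 = (1 - 24/34) * 100 = 29.4%

29.4%


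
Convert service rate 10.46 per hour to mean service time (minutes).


Mean service time = 60/mu = 60/10.46 = 5.74 minutes

5.74 minutes


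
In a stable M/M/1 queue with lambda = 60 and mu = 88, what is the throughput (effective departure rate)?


For a stable queue (lambda < mu), throughput = lambda = 60 per hour

60 per hour


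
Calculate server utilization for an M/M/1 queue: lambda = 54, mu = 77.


rho = lambda/mu = 54/77 = 0.7013

0.7013


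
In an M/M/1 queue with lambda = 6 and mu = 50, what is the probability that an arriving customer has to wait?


P(wait) = rho = lambda/mu = 6/50 = 0.12

0.12


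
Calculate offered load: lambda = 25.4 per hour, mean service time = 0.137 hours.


Offered load a = lambda * E[S] = 25.4 * 0.137 = 3.48 Erlangs

3.48 Erlangs


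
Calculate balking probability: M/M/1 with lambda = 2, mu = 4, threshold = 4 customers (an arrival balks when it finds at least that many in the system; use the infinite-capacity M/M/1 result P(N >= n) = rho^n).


P(N >= 4) = rho^4 = (2/4)^4 = 0.0625

0.0625


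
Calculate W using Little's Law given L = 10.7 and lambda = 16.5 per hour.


W = L / lambda = 10.7 / 16.5 = 0.6485 hours

0.6485 hours


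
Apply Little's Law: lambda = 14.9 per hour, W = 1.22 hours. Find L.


L = lambda * W = 14.9 * 1.22 = 18.18

18.18


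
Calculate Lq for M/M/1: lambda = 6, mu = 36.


rho = 6/36; Lq = rho^2/(1-rho) = 0.03

0.03


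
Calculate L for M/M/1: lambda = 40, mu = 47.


rho = 40/47; L = rho/(1-rho) = 5.71

5.71


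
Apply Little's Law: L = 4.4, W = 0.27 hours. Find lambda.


lambda = L / W = 4.4 / 0.27 = 16.3 per hour

16.3 per hour


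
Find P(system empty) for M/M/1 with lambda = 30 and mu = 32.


P0 = 1 - rho = 1 - 30/32 = 0.0625

0.0625


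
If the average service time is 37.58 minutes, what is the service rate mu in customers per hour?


mu = 60 / avg_service_time = 60 / 37.58 = 1.6 per hour

1.6 per hour


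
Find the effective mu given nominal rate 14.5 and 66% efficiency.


Effective rate = mu * efficiency = 14.5 * 0.66 = 9.57 per hour

9.57 per hour


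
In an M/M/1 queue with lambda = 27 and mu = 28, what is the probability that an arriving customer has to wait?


P(wait) = rho = lambda/mu = 27/28 = 0.9643

0.9643


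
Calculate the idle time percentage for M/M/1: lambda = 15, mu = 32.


Idle fraction = (1 - rho) * 100 = (1 - 15/32) * 100 = 53.1%

53.1%


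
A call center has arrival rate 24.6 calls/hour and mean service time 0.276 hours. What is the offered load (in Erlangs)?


Offered load a = lambda * E[S] = 24.6 * 0.276 = 6.79 Erlangs

6.79 Erlangs


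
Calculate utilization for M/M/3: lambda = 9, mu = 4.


rho = lambda/(c*mu) = 9/(3*4) = 0.75

0.75


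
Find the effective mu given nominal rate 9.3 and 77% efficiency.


Effective rate = mu * efficiency = 9.3 * 0.77 = 7.16 per hour

7.16 per hour


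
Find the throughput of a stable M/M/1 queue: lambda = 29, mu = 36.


For a stable queue (lambda < mu), throughput = lambda = 29 per hour

29 per hour


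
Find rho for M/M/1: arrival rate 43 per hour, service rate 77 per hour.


rho = lambda/mu = 43/77 = 0.5584

0.5584


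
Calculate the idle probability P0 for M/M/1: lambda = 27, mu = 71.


P0 = 1 - rho = 1 - 27/71 = 0.6197

0.6197


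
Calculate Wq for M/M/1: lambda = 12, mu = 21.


rho = 12/21; Wq = rho/(mu - lambda) = 0.0635 hours

0.0635 hours


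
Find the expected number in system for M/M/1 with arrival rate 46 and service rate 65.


rho = 46/65; L = rho/(1-rho) = 2.42

2.42


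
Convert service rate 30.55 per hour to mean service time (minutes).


Mean service time = 60/mu = 60/30.55 = 1.96 minutes

1.96 minutes


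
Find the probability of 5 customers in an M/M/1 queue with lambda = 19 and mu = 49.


rho = 19/49; P(n) = (1-rho)*rho^n = (1-19/49)*(19/49)^5 = 0.0054

0.0054


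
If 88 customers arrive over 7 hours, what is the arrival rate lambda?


lambda = total arrivals / time = 88 / 7 = 12.57 per hour

12.57 per hour


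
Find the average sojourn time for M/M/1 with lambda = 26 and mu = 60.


W = 1/(mu - lambda) = 1/(60 - 26) = 0.0294 hours

0.0294 hours


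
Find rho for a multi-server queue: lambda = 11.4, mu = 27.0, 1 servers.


rho = lambda / (c * mu) = 11.4 / (1 * 27.0) = 0.4222

0.4222


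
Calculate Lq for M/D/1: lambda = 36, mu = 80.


M/D/1: Lq = rho^2 / (2*(1-rho)) where rho = 36/80; Lq = 0.18

0.18


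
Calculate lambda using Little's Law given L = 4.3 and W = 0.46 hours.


lambda = L / W = 4.3 / 0.46 = 9.35 per hour

9.35 per hour


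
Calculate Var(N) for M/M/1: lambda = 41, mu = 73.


rho = 41/73; Var(N) = rho/(1-rho)^2 = 2.92

2.92


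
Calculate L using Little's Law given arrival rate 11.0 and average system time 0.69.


L = lambda * W = 11.0 * 0.69 = 7.59

7.59


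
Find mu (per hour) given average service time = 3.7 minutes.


mu = 60 / avg_service_time = 60 / 3.7 = 16.22 per hour

16.22 per hour


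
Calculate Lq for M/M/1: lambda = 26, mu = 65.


rho = 26/65; Lq = rho^2/(1-rho) = 0.27

0.27


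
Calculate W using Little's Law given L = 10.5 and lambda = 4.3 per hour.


W = L / lambda = 10.5 / 4.3 = 2.4419 hours

2.4419 hours


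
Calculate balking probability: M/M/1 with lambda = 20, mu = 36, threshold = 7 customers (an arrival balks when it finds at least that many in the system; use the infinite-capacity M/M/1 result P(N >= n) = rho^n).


P(N >= 7) = rho^7 = (20/36)^7 = 0.0163

0.0163


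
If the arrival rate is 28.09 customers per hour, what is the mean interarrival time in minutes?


Mean interarrival time = 60/lambda = 60/28.09 = 2.14 minutes

2.14 minutes


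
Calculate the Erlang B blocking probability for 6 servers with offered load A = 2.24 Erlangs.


B(N,A) = (A^N/N!) / sum(A^k/k!, k=0..N) with N=6, A=2.24 = 0.0188

0.0188


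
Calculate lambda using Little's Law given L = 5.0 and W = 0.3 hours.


lambda = L / W = 5.0 / 0.3 = 16.67 per hour

16.67 per hour


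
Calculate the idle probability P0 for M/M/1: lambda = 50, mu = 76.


P0 = 1 - rho = 1 - 50/76 = 0.3421

0.3421


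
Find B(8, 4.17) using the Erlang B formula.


B(N,A) = (A^N/N!) / sum(A^k/k!, k=0..N) with N=8, A=4.17 = 0.036

0.036


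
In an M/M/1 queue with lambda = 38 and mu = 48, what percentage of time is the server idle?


Idle fraction = (1 - rho) * 100 = (1 - 38/48) * 100 = 20.8%

20.8%


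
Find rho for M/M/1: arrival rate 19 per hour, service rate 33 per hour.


rho = lambda/mu = 19/33 = 0.5758

0.5758


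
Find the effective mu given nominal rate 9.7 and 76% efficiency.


Effective rate = mu * efficiency = 9.7 * 0.76 = 7.37 per hour

7.37 per hour


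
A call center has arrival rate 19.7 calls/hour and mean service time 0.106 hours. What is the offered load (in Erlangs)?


Offered load a = lambda * E[S] = 19.7 * 0.106 = 2.09 Erlangs

2.09 Erlangs


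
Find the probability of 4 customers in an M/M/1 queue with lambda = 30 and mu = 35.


rho = 30/35; P(n) = (1-rho)*rho^n = (1-30/35)*(30/35)^4 = 0.0771

0.0771


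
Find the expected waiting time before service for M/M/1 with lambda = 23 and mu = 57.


rho = 23/57; Wq = rho/(mu - lambda) = 0.0119 hours

0.0119 hours


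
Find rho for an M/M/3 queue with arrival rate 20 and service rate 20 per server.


rho = lambda/(c*mu) = 20/(3*20) = 0.3333

0.3333


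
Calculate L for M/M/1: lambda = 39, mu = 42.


rho = 39/42; L = rho/(1-rho) = 13.0

13.0


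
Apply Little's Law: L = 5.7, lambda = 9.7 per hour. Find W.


W = L / lambda = 5.7 / 9.7 = 0.5876 hours

0.5876 hours


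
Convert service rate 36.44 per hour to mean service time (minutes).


Mean service time = 60/mu = 60/36.44 = 1.65 minutes

1.65 minutes


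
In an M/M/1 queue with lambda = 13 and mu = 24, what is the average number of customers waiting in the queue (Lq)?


rho = 13/24; Lq = rho^2/(1-rho) = 0.64

0.64


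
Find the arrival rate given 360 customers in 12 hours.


lambda = total arrivals / time = 360 / 12 = 30.0 per hour

30.0 per hour


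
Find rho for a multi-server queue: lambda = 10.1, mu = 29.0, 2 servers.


rho = lambda / (c * mu) = 10.1 / (2 * 29.0) = 0.1741

0.1741


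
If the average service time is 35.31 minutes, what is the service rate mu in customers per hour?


mu = 60 / avg_service_time = 60 / 35.31 = 1.7 per hour

1.7 per hour


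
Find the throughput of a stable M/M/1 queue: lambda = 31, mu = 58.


For a stable queue (lambda < mu), throughput = lambda = 31 per hour

31 per hour


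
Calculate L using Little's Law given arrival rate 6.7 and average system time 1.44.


L = lambda * W = 6.7 * 1.44 = 9.65

9.65


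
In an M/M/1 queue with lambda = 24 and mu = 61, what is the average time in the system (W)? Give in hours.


W = 1/(mu - lambda) = 1/(61 - 24) = 0.027 hours

0.027 hours


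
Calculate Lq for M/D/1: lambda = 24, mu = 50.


M/D/1: Lq = rho^2 / (2*(1-rho)) where rho = 24/50; Lq = 0.22

0.22


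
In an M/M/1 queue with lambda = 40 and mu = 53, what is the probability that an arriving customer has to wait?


P(wait) = rho = lambda/mu = 40/53 = 0.7547

0.7547


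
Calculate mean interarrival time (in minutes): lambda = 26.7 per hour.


Mean interarrival time = 60/lambda = 60/26.7 = 2.25 minutes

2.25 minutes


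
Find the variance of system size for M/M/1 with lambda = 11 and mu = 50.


rho = 11/50; Var(N) = rho/(1-rho)^2 = 0.36

0.36


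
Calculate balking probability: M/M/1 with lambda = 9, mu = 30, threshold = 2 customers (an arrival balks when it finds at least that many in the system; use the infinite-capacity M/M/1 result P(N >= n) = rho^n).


P(N >= 2) = rho^2 = (9/30)^2 = 0.09

0.09


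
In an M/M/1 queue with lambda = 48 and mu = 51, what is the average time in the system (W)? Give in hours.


W = 1/(mu - lambda) = 1/(51 - 48) = 0.3333 hours

0.3333 hours


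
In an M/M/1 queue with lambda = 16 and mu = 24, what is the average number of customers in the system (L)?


rho = 16/24; L = rho/(1-rho) = 2.0

2.0


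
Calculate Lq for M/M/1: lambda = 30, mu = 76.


rho = 30/76; Lq = rho^2/(1-rho) = 0.26

0.26


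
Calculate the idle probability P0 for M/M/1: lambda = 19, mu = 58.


P0 = 1 - rho = 1 - 19/58 = 0.6724

0.6724


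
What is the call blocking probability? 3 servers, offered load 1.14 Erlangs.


B(N,A) = (A^N/N!) / sum(A^k/k!, k=0..N) with N=3, A=1.14 = 0.0813

0.0813


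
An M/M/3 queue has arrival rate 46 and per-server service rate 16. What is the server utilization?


rho = lambda/(c*mu) = 46/(3*16) = 0.9583

0.9583


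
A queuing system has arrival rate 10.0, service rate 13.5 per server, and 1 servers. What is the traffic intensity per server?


rho = lambda / (c * mu) = 10.0 / (1 * 13.5) = 0.7407

0.7407


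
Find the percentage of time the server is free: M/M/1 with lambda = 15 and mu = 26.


Idle fraction = (1 - rho) * 100 = (1 - 15/26) * 100 = 42.3%

42.3%


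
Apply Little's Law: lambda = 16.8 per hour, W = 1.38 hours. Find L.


L = lambda * W = 16.8 * 1.38 = 23.18

23.18


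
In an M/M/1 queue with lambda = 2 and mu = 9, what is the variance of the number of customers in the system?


rho = 2/9; Var(N) = rho/(1-rho)^2 = 0.37

0.37


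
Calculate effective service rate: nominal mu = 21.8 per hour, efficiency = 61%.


Effective rate = mu * efficiency = 21.8 * 0.61 = 13.3 per hour

13.3 per hour


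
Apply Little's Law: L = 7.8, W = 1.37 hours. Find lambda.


lambda = L / W = 7.8 / 1.37 = 5.69 per hour

5.69 per hour


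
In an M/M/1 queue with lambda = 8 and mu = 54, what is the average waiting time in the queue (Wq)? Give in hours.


rho = 8/54; Wq = rho/(mu - lambda) = 0.0032 hours

0.0032 hours


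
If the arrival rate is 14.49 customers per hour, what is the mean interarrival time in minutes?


Mean interarrival time = 60/lambda = 60/14.49 = 4.14 minutes

4.14 minutes


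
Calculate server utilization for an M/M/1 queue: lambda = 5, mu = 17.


rho = lambda/mu = 5/17 = 0.2941

0.2941


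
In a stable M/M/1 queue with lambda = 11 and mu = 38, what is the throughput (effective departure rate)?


For a stable queue (lambda < mu), throughput = lambda = 11 per hour

11 per hour


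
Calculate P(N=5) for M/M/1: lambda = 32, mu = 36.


rho = 32/36; P(n) = (1-rho)*rho^n = (1-32/36)*(32/36)^5 = 0.0617

0.0617


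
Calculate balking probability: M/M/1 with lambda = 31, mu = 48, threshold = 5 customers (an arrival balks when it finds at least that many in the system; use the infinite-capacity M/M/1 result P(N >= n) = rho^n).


P(N >= 5) = rho^5 = (31/48)^5 = 0.1124

0.1124


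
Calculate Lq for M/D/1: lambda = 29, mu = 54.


M/D/1: Lq = rho^2 / (2*(1-rho)) where rho = 29/54; Lq = 0.31

0.31


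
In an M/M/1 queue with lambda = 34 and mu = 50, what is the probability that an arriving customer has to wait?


P(wait) = rho = lambda/mu = 34/50 = 0.68

0.68


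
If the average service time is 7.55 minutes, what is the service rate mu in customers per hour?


mu = 60 / avg_service_time = 60 / 7.55 = 7.95 per hour

7.95 per hour


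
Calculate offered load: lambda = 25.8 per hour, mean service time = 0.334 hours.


Offered load a = lambda * E[S] = 25.8 * 0.334 = 8.62 Erlangs

8.62 Erlangs


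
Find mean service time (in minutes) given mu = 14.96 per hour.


Mean service time = 60/mu = 60/14.96 = 4.01 minutes

4.01 minutes


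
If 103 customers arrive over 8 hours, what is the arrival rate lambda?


lambda = total arrivals / time = 103 / 8 = 12.88 per hour

12.88 per hour


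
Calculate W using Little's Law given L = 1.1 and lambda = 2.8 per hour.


W = L / lambda = 1.1 / 2.8 = 0.3929 hours

0.3929 hours


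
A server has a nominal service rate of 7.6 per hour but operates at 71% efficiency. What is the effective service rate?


Effective rate = mu * efficiency = 7.6 * 0.71 = 5.4 per hour

5.4 per hour


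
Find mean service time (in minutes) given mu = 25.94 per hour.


Mean service time = 60/mu = 60/25.94 = 2.31 minutes

2.31 minutes


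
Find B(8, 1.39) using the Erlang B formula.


B(N,A) = (A^N/N!) / sum(A^k/k!, k=0..N) with N=8, A=1.39 = 0.0001

0.0001


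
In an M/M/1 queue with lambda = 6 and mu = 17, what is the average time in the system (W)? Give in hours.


W = 1/(mu - lambda) = 1/(17 - 6) = 0.0909 hours

0.0909 hours


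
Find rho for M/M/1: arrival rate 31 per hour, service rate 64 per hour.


rho = lambda/mu = 31/64 = 0.4844

0.4844


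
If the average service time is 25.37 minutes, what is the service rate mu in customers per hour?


mu = 60 / avg_service_time = 60 / 25.37 = 2.36 per hour

2.36 per hour


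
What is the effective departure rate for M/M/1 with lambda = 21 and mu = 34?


For a stable queue (lambda < mu), throughput = lambda = 21 per hour

21 per hour


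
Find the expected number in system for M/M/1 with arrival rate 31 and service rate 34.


rho = 31/34; L = rho/(1-rho) = 10.33

10.33


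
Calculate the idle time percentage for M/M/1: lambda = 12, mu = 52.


Idle fraction = (1 - rho) * 100 = (1 - 12/52) * 100 = 76.9%

76.9%


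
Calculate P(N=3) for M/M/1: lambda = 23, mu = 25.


rho = 23/25; P(n) = (1-rho)*rho^n = (1-23/25)*(23/25)^3 = 0.0623

0.0623


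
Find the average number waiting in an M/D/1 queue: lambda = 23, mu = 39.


M/D/1: Lq = rho^2 / (2*(1-rho)) where rho = 23/39; Lq = 0.42

0.42


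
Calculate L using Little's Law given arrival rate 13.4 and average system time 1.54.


L = lambda * W = 13.4 * 1.54 = 20.64

20.64


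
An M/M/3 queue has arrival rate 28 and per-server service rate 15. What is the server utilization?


rho = lambda/(c*mu) = 28/(3*15) = 0.6222

0.6222


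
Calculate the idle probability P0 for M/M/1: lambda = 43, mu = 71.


P0 = 1 - rho = 1 - 43/71 = 0.3944

0.3944


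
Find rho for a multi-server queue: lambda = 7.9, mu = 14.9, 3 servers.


rho = lambda / (c * mu) = 7.9 / (3 * 14.9) = 0.1767

0.1767


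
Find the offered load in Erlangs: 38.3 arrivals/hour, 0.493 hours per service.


Offered load a = lambda * E[S] = 38.3 * 0.493 = 18.88 Erlangs

18.88 Erlangs


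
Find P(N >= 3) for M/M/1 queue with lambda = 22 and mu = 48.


P(N >= 3) = rho^3 = (22/48)^3 = 0.0963

0.0963


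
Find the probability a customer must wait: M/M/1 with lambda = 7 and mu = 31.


P(wait) = rho = lambda/mu = 7/31 = 0.2258

0.2258


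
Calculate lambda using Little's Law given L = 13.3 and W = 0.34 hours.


lambda = L / W = 13.3 / 0.34 = 39.12 per hour

39.12 per hour


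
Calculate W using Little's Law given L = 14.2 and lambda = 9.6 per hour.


W = L / lambda = 14.2 / 9.6 = 1.4792 hours

1.4792 hours


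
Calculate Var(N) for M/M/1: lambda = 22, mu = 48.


rho = 22/48; Var(N) = rho/(1-rho)^2 = 1.56

1.56


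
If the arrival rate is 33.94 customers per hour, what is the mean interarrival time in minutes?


Mean interarrival time = 60/lambda = 60/33.94 = 1.77 minutes

1.77 minutes


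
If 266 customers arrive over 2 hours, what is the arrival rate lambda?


lambda = total arrivals / time = 266 / 2 = 133.0 per hour

133.0 per hour


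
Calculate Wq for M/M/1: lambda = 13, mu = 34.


rho = 13/34; Wq = rho/(mu - lambda) = 0.0182 hours

0.0182 hours


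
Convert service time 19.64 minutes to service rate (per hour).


mu = 60 / avg_service_time = 60 / 19.64 = 3.05 per hour

3.05 per hour


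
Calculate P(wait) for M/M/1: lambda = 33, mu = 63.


P(wait) = rho = lambda/mu = 33/63 = 0.5238

0.5238


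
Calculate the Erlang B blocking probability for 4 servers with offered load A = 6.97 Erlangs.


B(N,A) = (A^N/N!) / sum(A^k/k!, k=0..N) with N=4, A=6.97 = 0.5258

0.5258


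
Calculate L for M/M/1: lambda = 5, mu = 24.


rho = 5/24; L = rho/(1-rho) = 0.26

0.26


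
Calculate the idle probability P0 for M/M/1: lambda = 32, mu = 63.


P0 = 1 - rho = 1 - 32/63 = 0.4921

0.4921


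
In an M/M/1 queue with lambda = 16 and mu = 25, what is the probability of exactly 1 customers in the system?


rho = 16/25; P(n) = (1-rho)*rho^n = (1-16/25)*(16/25)^1 = 0.2304

0.2304


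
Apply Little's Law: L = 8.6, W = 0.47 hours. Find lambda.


lambda = L / W = 8.6 / 0.47 = 18.3 per hour

18.3 per hour


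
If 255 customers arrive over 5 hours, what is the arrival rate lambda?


lambda = total arrivals / time = 255 / 5 = 51.0 per hour

51.0 per hour


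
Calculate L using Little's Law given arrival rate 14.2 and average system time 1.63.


L = lambda * W = 14.2 * 1.63 = 23.15

23.15


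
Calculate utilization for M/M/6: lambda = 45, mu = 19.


rho = lambda/(c*mu) = 45/(6*19) = 0.3947

0.3947


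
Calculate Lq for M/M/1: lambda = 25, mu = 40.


rho = 25/40; Lq = rho^2/(1-rho) = 1.04

1.04


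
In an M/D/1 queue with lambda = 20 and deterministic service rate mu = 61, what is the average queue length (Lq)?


M/D/1: Lq = rho^2 / (2*(1-rho)) where rho = 20/61; Lq = 0.08

0.08


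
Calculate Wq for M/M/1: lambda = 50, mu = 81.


rho = 50/81; Wq = rho/(mu - lambda) = 0.0199 hours

0.0199 hours


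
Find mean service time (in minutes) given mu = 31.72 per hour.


Mean service time = 60/mu = 60/31.72 = 1.89 minutes

1.89 minutes


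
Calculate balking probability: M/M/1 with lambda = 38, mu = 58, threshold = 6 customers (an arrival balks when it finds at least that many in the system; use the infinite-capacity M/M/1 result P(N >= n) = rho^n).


P(N >= 6) = rho^6 = (38/58)^6 = 0.0791

0.0791
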